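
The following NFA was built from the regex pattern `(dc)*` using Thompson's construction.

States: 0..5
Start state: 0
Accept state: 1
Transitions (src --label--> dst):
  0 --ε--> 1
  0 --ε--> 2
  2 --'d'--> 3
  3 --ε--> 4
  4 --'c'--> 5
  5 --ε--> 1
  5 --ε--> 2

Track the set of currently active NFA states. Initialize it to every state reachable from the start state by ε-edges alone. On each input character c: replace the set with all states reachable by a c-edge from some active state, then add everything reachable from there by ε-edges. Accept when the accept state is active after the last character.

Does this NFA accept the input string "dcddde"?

Answer: REJECT

Steps:
S₀ = ε-closure({0}) = {0,1,2}
'd' @ 1: {3,4}
'c' @ 2: {1,2,5}  [accepting]
'd' @ 3: {3,4}
'd' @ 4: {}  — no active states
rest 'de' ignored (set empty)
end set {} — state 1 not in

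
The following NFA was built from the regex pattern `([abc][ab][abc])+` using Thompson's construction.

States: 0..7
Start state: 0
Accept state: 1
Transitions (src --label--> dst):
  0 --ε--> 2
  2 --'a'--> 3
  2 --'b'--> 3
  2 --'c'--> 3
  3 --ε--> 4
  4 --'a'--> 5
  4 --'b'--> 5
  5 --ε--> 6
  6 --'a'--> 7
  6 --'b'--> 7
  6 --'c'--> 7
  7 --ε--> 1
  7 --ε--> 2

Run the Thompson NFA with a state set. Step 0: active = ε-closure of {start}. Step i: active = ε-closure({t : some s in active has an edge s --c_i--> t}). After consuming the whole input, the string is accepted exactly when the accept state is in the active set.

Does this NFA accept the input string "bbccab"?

Answer: ACCEPT

Trace:
start: ε-closure({0}) = {0,2}
'b' @ 1: {3,4}
'b' @ 2: {5,6}
'c' @ 3: {1,2,7}  ✓accept
'c' @ 4: {3,4}
'a' @ 5: {5,6}
'b' @ 6: {1,2,7}  ✓accept
end set {1,2,7} — state 1 in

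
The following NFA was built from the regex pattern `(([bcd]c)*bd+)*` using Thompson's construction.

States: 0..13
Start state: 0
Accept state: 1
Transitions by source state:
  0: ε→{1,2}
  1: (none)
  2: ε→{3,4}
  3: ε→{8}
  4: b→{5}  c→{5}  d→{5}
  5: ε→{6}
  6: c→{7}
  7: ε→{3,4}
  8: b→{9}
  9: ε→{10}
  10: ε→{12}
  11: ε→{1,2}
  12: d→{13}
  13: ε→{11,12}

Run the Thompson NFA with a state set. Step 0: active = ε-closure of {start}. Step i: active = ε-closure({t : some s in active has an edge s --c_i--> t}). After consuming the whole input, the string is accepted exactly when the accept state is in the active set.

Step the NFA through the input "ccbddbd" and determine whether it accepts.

Answer: ACCEPT

Trace:
start: ε-closure({0}) = {0,1,2,3,4,8}
'c' @ 1: {5,6}
'c' @ 2: {3,4,7,8}
'b' @ 3: {5,6,9,10,12}
'd' @ 4: {1,2,3,4,8,11,12,13}  ✓accept
'd' @ 5: {1,2,3,4,5,6,8,11,12,13}  ✓accept
'b' @ 6: {5,6,9,10,12}
'd' @ 7: {1,2,3,4,8,11,12,13}  ✓accept
after full input: {1,2,3,4,8,11,12,13}  (accept=1 in)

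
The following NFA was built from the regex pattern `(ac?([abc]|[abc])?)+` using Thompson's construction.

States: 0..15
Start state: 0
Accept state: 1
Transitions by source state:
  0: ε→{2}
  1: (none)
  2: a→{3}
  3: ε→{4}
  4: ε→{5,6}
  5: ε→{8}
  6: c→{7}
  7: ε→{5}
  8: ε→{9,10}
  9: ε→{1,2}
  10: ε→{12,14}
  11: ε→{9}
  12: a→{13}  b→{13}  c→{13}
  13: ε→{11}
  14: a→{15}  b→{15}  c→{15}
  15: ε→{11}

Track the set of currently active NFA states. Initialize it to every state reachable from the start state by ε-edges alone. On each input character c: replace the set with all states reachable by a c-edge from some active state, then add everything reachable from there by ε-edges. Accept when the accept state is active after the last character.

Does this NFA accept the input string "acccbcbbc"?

Answer: REJECT

Trace:
start: ε-closure({0}) = {0,2}
'a' @ 1: {1,2,3,4,5,6,8,9,10,12,14}  ✓accept
'c' @ 2: {1,2,5,7,8,9,10,11,12,13,14,15}  ✓accept
'c' @ 3: {1,2,9,11,13,15}  ✓accept
'c' @ 4: {}  — no active states
rest 'bcbbc' ignored (set empty)
final: {}; accept 1 not in set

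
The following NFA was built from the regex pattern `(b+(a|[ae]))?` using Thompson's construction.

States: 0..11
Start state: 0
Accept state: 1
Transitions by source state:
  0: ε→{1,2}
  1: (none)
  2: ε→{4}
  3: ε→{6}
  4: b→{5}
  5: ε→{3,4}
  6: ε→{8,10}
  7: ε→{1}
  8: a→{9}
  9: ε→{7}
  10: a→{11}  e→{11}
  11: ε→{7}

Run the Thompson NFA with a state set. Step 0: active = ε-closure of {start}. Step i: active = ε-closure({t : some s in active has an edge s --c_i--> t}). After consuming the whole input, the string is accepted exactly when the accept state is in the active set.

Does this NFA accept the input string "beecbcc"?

Answer: REJECT

Trace:
S₀ = ε-closure({0}) = {0,1,2,4}
'b' @ 1: {3,4,5,6,8,10}
'e' @ 2: {1,7,11}  ✓accept
'e' @ 3: {}  — no active states
rest 'cbcc' ignored (set empty)
end set {} — state 1 not in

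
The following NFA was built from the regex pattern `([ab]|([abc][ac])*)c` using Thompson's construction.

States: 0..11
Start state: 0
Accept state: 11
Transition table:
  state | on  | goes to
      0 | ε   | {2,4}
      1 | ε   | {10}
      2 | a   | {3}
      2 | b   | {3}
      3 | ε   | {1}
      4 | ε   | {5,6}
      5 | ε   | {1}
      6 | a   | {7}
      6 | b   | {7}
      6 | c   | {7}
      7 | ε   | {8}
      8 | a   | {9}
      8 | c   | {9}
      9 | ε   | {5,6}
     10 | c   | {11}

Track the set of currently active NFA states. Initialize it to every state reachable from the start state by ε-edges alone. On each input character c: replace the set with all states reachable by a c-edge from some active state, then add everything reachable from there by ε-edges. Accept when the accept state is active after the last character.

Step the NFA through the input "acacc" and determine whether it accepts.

initial (ε-close {0}): {0,1,2,4,5,6,10}
'a' @ 1: {1,3,7,8,10}
'c' @ 2: {1,5,6,9,10,11}  [accepting]
'a' @ 3: {7,8}
'c' @ 4: {1,5,6,9,10}
'c' @ 5: {7,8,11}  [accepting]
final: {7,8,11}; accept 11 in set

Answer: ACCEPT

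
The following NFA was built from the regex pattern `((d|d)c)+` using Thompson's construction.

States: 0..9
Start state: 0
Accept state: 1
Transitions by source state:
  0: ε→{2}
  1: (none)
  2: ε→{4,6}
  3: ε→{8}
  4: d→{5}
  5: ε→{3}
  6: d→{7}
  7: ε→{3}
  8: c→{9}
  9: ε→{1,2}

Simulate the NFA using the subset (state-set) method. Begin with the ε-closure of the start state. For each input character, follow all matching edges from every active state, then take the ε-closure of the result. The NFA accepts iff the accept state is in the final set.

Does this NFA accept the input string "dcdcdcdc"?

Answer: ACCEPT

Steps:
initial (ε-close {0}): {0,2,4,6}
'd' @ 1: {3,5,7,8}
'c' @ 2: {1,2,4,6,9}  ✓accept
'd' @ 3: {3,5,7,8}
'c' @ 4: {1,2,4,6,9}  ✓accept
'd' @ 5: {3,5,7,8}
'c' @ 6: {1,2,4,6,9}  ✓accept
'd' @ 7: {3,5,7,8}
'c' @ 8: {1,2,4,6,9}  ✓accept
after full input: {1,2,4,6,9}  (accept=1 in)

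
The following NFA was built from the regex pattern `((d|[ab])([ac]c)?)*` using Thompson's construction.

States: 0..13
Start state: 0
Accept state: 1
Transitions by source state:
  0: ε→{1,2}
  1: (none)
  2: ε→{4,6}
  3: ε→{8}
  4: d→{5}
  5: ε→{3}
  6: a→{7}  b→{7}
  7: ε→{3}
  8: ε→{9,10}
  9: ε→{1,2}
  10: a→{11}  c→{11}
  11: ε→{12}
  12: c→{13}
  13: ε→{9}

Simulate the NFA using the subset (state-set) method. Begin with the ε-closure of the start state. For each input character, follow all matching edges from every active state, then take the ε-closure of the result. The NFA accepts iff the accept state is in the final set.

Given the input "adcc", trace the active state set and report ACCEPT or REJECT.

Answer: ACCEPT

Derivation:
initial (ε-close {0}): {0,1,2,4,6}
'a' @ 1: {1,2,3,4,6,7,8,9,10}  (accept∈set)
'd' @ 2: {1,2,3,4,5,6,8,9,10}  (accept∈set)
'c' @ 3: {11,12}
'c' @ 4: {1,2,4,6,9,13}  (accept∈set)
end set {1,2,4,6,9,13} — state 1 in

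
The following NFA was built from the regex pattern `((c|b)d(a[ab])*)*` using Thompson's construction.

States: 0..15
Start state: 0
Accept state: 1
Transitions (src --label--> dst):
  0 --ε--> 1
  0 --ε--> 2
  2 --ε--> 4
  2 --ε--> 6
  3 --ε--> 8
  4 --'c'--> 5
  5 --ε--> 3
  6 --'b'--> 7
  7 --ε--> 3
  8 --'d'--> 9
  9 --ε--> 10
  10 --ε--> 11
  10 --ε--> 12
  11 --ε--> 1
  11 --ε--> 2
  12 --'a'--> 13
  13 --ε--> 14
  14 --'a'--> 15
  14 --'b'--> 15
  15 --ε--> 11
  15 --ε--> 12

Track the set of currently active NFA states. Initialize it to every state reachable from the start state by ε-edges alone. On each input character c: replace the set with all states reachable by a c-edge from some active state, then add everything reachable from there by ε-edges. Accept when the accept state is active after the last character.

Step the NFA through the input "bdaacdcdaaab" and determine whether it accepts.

S₀ = ε-closure({0}) = {0,1,2,4,6}
'b' @ 1: {3,7,8}
'd' @ 2: {1,2,4,6,9,10,11,12}  [accepting]
'a' @ 3: {13,14}
'a' @ 4: {1,2,4,6,11,12,15}  [accepting]
'c' @ 5: {3,5,8}
'd' @ 6: {1,2,4,6,9,10,11,12}  [accepting]
'c' @ 7: {3,5,8}
'd' @ 8: {1,2,4,6,9,10,11,12}  [accepting]
'a' @ 9: {13,14}
'a' @ 10: {1,2,4,6,11,12,15}  [accepting]
'a' @ 11: {13,14}
'b' @ 12: {1,2,4,6,11,12,15}  [accepting]
end set {1,2,4,6,11,12,15} — state 1 in

Answer: ACCEPT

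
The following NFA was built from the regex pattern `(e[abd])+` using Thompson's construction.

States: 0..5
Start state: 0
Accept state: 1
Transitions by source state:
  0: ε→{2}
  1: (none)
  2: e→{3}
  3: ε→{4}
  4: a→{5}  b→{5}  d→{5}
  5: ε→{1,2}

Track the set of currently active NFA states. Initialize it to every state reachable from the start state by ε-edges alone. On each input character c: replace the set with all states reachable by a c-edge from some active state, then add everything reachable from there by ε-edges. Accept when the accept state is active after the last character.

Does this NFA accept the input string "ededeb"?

initial (ε-close {0}): {0,2}
'e' @ 1: {3,4}
'd' @ 2: {1,2,5}  (accept∈set)
'e' @ 3: {3,4}
'd' @ 4: {1,2,5}  (accept∈set)
'e' @ 5: {3,4}
'b' @ 6: {1,2,5}  (accept∈set)
after full input: {1,2,5}  (accept=1 in)

Answer: ACCEPT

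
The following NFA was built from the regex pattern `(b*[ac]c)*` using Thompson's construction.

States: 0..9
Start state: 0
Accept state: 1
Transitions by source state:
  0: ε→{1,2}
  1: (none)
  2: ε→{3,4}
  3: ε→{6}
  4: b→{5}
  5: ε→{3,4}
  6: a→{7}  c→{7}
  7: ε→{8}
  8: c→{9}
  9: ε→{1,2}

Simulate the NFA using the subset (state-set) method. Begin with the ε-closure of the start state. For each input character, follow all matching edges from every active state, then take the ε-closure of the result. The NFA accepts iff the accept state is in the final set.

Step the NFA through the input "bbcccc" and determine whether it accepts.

Answer: ACCEPT

Steps:
start: ε-closure({0}) = {0,1,2,3,4,6}
'b' @ 1: {3,4,5,6}
'b' @ 2: {3,4,5,6}
'c' @ 3: {7,8}
'c' @ 4: {1,2,3,4,6,9}  ✓accept
'c' @ 5: {7,8}
'c' @ 6: {1,2,3,4,6,9}  ✓accept
final: {1,2,3,4,6,9}; accept 1 in set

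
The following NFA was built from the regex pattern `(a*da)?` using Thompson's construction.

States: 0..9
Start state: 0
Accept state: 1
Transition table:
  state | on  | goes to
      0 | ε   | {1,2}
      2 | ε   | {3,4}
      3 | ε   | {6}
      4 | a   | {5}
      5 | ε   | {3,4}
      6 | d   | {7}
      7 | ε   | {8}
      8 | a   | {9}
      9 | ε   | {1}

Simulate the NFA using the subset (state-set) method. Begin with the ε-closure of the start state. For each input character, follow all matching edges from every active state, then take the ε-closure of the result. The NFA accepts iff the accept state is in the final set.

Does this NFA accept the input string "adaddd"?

start: ε-closure({0}) = {0,1,2,3,4,6}
'a' @ 1: {3,4,5,6}
'd' @ 2: {7,8}
'a' @ 3: {1,9}  [accepting]
'd' @ 4: {}  — no active states
rest 'dd' ignored (set empty)
final: {}; accept 1 not in set

Answer: REJECT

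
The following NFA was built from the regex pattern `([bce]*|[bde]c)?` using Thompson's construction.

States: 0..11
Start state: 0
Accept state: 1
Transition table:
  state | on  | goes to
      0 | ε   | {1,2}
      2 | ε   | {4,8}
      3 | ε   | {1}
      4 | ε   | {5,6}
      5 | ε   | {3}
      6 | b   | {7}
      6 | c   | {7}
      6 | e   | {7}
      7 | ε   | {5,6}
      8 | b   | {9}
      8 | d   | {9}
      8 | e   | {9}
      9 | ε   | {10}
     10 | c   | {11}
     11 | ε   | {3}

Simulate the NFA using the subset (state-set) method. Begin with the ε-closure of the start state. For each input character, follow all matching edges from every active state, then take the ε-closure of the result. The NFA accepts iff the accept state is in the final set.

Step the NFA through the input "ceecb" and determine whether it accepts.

initial (ε-close {0}): {0,1,2,3,4,5,6,8}
'c' @ 1: {1,3,5,6,7}  (accept∈set)
'e' @ 2: {1,3,5,6,7}  (accept∈set)
'e' @ 3: {1,3,5,6,7}  (accept∈set)
'c' @ 4: {1,3,5,6,7}  (accept∈set)
'b' @ 5: {1,3,5,6,7}  (accept∈set)
final: {1,3,5,6,7}; accept 1 in set

Answer: ACCEPT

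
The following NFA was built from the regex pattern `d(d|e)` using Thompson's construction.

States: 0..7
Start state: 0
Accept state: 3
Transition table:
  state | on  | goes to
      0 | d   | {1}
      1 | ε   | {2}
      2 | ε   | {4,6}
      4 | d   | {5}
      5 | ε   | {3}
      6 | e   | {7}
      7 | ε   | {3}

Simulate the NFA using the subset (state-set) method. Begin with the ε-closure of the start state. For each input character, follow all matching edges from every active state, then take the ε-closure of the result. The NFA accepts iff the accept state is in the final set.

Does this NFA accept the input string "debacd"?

start: ε-closure({0}) = {0}
'd' @ 1: {1,2,4,6}
'e' @ 2: {3,7}  ✓accept
'b' @ 3: {}  — state set empty
rest 'acd' ignored (set empty)
end set {} — state 3 not in

Answer: REJECT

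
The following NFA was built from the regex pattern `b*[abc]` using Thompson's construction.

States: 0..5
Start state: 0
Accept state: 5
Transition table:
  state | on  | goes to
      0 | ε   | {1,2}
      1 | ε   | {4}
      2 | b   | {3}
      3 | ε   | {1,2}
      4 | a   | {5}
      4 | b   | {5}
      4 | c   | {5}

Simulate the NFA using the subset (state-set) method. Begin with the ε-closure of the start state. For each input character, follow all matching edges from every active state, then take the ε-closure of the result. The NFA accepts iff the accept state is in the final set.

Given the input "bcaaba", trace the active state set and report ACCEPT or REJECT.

S₀ = ε-closure({0}) = {0,1,2,4}
'b' @ 1: {1,2,3,4,5}  [accepting]
'c' @ 2: {5}  [accepting]
'a' @ 3: {}  — no active states
rest 'aba' ignored (set empty)
final: {}; accept 5 not in set

Answer: REJECT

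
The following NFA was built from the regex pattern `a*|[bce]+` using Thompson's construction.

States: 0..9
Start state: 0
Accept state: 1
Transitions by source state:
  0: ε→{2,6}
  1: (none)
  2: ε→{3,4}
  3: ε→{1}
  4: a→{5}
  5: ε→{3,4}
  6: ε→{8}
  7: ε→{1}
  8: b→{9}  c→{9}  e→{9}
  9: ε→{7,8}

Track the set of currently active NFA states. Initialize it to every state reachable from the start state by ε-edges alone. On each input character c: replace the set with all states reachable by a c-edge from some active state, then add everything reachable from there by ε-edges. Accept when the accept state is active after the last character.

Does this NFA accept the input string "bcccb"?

S₀ = ε-closure({0}) = {0,1,2,3,4,6,8}
'b' @ 1: {1,7,8,9}  [accepting]
'c' @ 2: {1,7,8,9}  [accepting]
'c' @ 3: {1,7,8,9}  [accepting]
'c' @ 4: {1,7,8,9}  [accepting]
'b' @ 5: {1,7,8,9}  [accepting]
final: {1,7,8,9}; accept 1 in set

Answer: ACCEPT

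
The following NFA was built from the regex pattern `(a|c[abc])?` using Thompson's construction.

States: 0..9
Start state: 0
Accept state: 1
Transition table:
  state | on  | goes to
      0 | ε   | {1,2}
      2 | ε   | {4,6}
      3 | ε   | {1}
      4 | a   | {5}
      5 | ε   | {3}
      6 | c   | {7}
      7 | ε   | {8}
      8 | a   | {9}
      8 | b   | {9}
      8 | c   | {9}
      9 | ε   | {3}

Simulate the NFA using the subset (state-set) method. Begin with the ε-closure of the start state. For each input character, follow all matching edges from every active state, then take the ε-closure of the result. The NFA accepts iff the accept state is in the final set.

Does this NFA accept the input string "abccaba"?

Answer: REJECT

Derivation:
start: ε-closure({0}) = {0,1,2,4,6}
'a' @ 1: {1,3,5}  (accept∈set)
'b' @ 2: {}  — state set empty
rest 'ccaba' ignored (set empty)
end set {} — state 1 not in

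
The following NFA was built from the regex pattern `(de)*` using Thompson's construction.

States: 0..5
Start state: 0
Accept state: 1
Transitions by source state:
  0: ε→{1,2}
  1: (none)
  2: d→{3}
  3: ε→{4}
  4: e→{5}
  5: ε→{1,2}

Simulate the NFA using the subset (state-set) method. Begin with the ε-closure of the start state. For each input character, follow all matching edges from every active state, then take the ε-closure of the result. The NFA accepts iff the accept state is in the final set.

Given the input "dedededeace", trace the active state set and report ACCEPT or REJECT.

start: ε-closure({0}) = {0,1,2}
'd' @ 1: {3,4}
'e' @ 2: {1,2,5}  [accepting]
'd' @ 3: {3,4}
'e' @ 4: {1,2,5}  [accepting]
'd' @ 5: {3,4}
'e' @ 6: {1,2,5}  [accepting]
'd' @ 7: {3,4}
'e' @ 8: {1,2,5}  [accepting]
'a' @ 9: {}  — no active states
rest 'ce' ignored (set empty)
after full input: {}  (accept=1 not in)

Answer: REJECT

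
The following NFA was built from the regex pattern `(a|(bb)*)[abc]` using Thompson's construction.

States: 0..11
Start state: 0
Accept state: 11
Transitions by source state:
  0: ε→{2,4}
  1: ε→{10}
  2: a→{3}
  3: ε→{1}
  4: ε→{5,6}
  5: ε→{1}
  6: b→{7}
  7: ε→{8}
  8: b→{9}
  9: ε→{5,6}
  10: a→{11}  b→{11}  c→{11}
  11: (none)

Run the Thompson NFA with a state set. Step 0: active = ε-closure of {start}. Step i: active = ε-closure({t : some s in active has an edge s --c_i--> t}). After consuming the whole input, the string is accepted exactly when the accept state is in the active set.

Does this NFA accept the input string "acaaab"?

Answer: REJECT

Steps:
start: ε-closure({0}) = {0,1,2,4,5,6,10}
'a' @ 1: {1,3,10,11}  [accepting]
'c' @ 2: {11}  [accepting]
'a' @ 3: {}  — dead — no transitions
rest 'aab' ignored (set empty)
final: {}; accept 11 not in set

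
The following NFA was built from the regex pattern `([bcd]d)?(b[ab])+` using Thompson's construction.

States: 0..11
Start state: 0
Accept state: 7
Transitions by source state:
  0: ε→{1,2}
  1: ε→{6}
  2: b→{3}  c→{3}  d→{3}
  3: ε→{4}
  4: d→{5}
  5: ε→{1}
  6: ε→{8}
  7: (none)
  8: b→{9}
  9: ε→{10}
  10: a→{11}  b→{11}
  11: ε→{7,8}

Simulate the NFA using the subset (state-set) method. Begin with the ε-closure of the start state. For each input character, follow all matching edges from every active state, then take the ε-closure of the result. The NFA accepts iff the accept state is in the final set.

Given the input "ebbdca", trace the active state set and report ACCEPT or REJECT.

Answer: REJECT

Derivation:
S₀ = ε-closure({0}) = {0,1,2,6,8}
'e' @ 1: {}  — no active states
rest 'bbdca' ignored (set empty)
after full input: {}  (accept=7 not in)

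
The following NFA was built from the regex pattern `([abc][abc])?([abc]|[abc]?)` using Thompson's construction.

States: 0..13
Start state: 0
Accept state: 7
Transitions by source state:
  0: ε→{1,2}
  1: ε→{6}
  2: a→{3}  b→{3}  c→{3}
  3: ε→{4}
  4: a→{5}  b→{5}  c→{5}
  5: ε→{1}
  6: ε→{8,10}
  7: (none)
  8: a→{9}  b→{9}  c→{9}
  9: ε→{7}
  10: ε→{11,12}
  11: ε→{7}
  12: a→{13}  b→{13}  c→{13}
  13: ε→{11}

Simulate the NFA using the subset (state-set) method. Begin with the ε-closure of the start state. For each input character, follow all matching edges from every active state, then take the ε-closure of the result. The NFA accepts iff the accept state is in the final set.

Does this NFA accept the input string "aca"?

Answer: ACCEPT

Steps:
initial (ε-close {0}): {0,1,2,6,7,8,10,11,12}
'a' @ 1: {3,4,7,9,11,13}  [accepting]
'c' @ 2: {1,5,6,7,8,10,11,12}  [accepting]
'a' @ 3: {7,9,11,13}  [accepting]
end set {7,9,11,13} — state 7 in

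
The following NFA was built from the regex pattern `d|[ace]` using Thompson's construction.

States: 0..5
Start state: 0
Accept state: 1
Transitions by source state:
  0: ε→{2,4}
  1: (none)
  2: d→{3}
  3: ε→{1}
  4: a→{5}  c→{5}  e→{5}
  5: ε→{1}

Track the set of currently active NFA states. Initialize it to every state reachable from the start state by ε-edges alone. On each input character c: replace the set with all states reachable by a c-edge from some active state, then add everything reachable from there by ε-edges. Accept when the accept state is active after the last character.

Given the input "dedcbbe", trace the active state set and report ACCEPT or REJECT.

Answer: REJECT

Derivation:
start: ε-closure({0}) = {0,2,4}
'd' @ 1: {1,3}  ✓accept
'e' @ 2: {}  — dead — no transitions
rest 'dcbbe' ignored (set empty)
after full input: {}  (accept=1 not in)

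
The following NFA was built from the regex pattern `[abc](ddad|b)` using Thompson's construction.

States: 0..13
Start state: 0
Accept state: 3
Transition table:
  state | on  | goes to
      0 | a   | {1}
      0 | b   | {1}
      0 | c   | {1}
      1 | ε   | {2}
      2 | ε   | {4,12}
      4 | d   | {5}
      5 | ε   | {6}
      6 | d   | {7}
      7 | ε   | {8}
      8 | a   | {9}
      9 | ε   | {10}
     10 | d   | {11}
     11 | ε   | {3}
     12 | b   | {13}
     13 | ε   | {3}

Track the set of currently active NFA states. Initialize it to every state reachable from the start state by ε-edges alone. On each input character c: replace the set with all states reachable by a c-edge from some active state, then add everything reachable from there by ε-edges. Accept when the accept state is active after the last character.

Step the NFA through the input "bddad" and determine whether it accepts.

Answer: ACCEPT

Trace:
start: ε-closure({0}) = {0}
'b' @ 1: {1,2,4,12}
'd' @ 2: {5,6}
'd' @ 3: {7,8}
'a' @ 4: {9,10}
'd' @ 5: {3,11}  (accept∈set)
final: {3,11}; accept 3 in set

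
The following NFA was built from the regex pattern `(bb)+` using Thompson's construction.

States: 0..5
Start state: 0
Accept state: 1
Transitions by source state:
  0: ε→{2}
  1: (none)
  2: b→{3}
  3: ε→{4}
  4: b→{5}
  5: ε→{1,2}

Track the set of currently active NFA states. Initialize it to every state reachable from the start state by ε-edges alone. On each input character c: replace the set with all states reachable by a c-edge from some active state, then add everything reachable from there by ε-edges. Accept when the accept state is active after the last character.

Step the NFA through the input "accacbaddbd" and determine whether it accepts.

start: ε-closure({0}) = {0,2}
'a' @ 1: {}  — state set empty
rest 'ccacbaddbd' ignored (set empty)
final: {}; accept 1 not in set

Answer: REJECT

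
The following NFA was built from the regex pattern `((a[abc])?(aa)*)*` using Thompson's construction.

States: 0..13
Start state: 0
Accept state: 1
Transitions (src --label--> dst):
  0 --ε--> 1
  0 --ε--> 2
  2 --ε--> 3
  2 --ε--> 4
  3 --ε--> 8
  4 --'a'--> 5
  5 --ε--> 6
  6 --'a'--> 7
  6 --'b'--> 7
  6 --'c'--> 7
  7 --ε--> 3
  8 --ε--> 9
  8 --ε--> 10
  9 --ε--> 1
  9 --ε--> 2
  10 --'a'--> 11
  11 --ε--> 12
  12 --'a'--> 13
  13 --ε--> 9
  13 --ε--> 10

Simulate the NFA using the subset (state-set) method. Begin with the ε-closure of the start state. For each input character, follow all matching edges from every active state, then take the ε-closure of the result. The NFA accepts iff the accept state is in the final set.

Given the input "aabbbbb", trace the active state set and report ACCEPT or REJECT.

Answer: REJECT

Trace:
start: ε-closure({0}) = {0,1,2,3,4,8,9,10}
'a' @ 1: {5,6,11,12}
'a' @ 2: {1,2,3,4,7,8,9,10,13}  [accepting]
'b' @ 3: {}  — dead — no transitions
rest 'bbbb' ignored (set empty)
after full input: {}  (accept=1 not in)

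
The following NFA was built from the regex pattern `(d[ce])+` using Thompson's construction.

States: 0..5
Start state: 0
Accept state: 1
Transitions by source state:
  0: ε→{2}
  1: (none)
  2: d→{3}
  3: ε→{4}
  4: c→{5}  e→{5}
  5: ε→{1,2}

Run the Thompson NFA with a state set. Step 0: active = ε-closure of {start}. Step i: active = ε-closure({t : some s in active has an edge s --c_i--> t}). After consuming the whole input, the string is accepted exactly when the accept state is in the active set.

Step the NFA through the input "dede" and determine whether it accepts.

Answer: ACCEPT

Trace:
initial (ε-close {0}): {0,2}
'd' @ 1: {3,4}
'e' @ 2: {1,2,5}  ✓accept
'd' @ 3: {3,4}
'e' @ 4: {1,2,5}  ✓accept
final: {1,2,5}; accept 1 in set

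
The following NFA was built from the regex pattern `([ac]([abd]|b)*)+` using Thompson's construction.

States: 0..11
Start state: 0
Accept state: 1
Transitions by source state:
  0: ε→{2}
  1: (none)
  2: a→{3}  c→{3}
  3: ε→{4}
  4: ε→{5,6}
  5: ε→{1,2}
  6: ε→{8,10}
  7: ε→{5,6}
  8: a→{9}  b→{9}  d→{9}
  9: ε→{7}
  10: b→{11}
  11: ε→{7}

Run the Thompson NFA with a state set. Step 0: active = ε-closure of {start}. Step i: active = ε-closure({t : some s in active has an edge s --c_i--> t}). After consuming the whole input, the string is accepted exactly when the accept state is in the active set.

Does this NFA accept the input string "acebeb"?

S₀ = ε-closure({0}) = {0,2}
'a' @ 1: {1,2,3,4,5,6,8,10}  (accept∈set)
'c' @ 2: {1,2,3,4,5,6,8,10}  (accept∈set)
'e' @ 3: {}  — no active states
rest 'beb' ignored (set empty)
final: {}; accept 1 not in set

Answer: REJECT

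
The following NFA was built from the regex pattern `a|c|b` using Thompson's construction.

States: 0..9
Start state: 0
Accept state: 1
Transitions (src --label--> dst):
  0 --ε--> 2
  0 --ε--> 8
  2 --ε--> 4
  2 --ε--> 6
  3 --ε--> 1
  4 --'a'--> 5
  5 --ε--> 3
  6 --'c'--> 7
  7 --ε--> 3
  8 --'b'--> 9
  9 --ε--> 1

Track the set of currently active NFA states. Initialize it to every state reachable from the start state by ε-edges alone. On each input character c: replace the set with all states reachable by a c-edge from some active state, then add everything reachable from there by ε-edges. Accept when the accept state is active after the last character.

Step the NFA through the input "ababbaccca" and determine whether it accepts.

initial (ε-close {0}): {0,2,4,6,8}
'a' @ 1: {1,3,5}  ✓accept
'b' @ 2: {}  — state set empty
rest 'abbaccca' ignored (set empty)
end set {} — state 1 not in

Answer: REJECT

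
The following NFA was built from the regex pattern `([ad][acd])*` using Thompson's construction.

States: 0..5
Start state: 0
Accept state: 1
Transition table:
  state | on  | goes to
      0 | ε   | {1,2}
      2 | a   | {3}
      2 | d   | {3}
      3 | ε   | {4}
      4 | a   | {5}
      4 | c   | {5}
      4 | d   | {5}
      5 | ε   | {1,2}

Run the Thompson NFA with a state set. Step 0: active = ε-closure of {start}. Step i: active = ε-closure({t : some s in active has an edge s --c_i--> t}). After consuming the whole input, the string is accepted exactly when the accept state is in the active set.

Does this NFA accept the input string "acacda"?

Answer: ACCEPT

Steps:
start: ε-closure({0}) = {0,1,2}
'a' @ 1: {3,4}
'c' @ 2: {1,2,5}  (accept∈set)
'a' @ 3: {3,4}
'c' @ 4: {1,2,5}  (accept∈set)
'd' @ 5: {3,4}
'a' @ 6: {1,2,5}  (accept∈set)
after full input: {1,2,5}  (accept=1 in)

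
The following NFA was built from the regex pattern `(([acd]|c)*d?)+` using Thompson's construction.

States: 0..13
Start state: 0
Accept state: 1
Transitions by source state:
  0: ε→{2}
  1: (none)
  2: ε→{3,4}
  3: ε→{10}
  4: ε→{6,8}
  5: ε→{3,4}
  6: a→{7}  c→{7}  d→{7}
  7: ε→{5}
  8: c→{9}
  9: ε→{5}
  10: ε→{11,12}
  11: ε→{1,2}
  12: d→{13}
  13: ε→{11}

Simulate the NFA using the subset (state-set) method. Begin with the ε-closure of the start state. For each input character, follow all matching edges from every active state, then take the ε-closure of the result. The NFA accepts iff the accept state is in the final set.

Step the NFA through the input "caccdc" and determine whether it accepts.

S₀ = ε-closure({0}) = {0,1,2,3,4,6,8,10,11,12}
'c' @ 1: {1,2,3,4,5,6,7,8,9,10,11,12}  [accepting]
'a' @ 2: {1,2,3,4,5,6,7,8,10,11,12}  [accepting]
'c' @ 3: {1,2,3,4,5,6,7,8,9,10,11,12}  [accepting]
'c' @ 4: {1,2,3,4,5,6,7,8,9,10,11,12}  [accepting]
'd' @ 5: {1,2,3,4,5,6,7,8,10,11,12,13}  [accepting]
'c' @ 6: {1,2,3,4,5,6,7,8,9,10,11,12}  [accepting]
after full input: {1,2,3,4,5,6,7,8,9,10,11,12}  (accept=1 in)

Answer: ACCEPT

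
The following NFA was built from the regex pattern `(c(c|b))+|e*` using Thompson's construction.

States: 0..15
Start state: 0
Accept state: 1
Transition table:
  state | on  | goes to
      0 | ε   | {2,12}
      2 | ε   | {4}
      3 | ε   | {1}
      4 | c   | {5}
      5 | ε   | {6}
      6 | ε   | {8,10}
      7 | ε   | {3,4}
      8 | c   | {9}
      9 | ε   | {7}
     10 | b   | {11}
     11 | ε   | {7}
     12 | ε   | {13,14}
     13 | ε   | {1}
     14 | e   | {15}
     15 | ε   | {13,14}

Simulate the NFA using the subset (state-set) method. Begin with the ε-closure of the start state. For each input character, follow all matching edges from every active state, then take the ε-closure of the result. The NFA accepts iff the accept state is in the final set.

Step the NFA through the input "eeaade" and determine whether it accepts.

Answer: REJECT

Steps:
S₀ = ε-closure({0}) = {0,1,2,4,12,13,14}
'e' @ 1: {1,13,14,15}  ✓accept
'e' @ 2: {1,13,14,15}  ✓accept
'a' @ 3: {}  — state set empty
rest 'ade' ignored (set empty)
final: {}; accept 1 not in set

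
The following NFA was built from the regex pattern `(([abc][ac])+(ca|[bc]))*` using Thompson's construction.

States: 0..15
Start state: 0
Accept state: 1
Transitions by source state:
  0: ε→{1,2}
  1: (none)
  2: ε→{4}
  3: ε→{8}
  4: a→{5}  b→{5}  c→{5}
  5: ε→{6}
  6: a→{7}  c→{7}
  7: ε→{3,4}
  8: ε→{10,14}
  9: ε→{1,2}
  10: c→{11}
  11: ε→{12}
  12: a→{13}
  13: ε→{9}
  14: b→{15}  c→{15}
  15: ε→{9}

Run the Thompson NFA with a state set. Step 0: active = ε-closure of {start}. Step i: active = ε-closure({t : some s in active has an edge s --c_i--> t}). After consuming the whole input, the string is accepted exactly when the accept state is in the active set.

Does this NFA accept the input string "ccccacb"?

Answer: ACCEPT

Trace:
initial (ε-close {0}): {0,1,2,4}
'c' @ 1: {5,6}
'c' @ 2: {3,4,7,8,10,14}
'c' @ 3: {1,2,4,5,6,9,11,12,15}  ✓accept
'c' @ 4: {3,4,5,6,7,8,10,14}
'a' @ 5: {3,4,5,6,7,8,10,14}
'c' @ 6: {1,2,3,4,5,6,7,8,9,10,11,12,14,15}  ✓accept
'b' @ 7: {1,2,4,5,6,9,15}  ✓accept
final: {1,2,4,5,6,9,15}; accept 1 in set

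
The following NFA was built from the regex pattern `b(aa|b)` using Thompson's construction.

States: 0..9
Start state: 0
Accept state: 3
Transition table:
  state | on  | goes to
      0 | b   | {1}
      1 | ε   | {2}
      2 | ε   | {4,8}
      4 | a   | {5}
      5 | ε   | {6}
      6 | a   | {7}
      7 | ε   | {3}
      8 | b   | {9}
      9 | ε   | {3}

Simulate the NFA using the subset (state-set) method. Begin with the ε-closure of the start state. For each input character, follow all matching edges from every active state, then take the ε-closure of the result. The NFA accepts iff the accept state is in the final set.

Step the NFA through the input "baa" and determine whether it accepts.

start: ε-closure({0}) = {0}
'b' @ 1: {1,2,4,8}
'a' @ 2: {5,6}
'a' @ 3: {3,7}  ✓accept
after full input: {3,7}  (accept=3 in)

Answer: ACCEPT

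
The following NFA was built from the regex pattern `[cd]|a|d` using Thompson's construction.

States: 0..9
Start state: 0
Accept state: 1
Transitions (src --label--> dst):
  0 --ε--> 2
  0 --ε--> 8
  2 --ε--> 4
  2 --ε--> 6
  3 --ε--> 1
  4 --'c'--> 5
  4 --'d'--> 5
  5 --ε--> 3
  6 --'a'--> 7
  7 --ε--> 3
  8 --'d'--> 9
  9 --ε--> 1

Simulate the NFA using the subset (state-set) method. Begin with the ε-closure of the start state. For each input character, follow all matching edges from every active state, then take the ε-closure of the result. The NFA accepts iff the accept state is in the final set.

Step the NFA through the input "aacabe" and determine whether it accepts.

Answer: REJECT

Trace:
S₀ = ε-closure({0}) = {0,2,4,6,8}
'a' @ 1: {1,3,7}  [accepting]
'a' @ 2: {}  — dead — no transitions
rest 'cabe' ignored (set empty)
after full input: {}  (accept=1 not in)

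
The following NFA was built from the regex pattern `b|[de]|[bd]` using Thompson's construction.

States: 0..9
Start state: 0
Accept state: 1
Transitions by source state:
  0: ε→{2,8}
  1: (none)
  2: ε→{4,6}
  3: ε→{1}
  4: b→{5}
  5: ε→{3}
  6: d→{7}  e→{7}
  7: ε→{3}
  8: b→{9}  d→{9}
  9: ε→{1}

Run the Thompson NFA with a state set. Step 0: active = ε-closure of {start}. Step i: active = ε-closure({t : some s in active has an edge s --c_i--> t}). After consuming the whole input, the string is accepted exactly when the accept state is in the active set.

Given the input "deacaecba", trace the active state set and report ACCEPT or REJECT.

Answer: REJECT

Steps:
initial (ε-close {0}): {0,2,4,6,8}
'd' @ 1: {1,3,7,9}  (accept∈set)
'e' @ 2: {}  — dead — no transitions
rest 'acaecba' ignored (set empty)
final: {}; accept 1 not in set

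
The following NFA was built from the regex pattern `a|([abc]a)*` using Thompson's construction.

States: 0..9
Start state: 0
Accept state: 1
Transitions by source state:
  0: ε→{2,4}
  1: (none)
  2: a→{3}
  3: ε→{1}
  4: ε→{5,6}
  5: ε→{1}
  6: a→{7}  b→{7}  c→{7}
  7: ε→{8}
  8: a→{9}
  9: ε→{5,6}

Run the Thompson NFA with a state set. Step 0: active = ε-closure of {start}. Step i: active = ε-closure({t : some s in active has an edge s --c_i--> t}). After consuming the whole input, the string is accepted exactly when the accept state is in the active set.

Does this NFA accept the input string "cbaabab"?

start: ε-closure({0}) = {0,1,2,4,5,6}
'c' @ 1: {7,8}
'b' @ 2: {}  — dead — no transitions
rest 'aabab' ignored (set empty)
final: {}; accept 1 not in set

Answer: REJECT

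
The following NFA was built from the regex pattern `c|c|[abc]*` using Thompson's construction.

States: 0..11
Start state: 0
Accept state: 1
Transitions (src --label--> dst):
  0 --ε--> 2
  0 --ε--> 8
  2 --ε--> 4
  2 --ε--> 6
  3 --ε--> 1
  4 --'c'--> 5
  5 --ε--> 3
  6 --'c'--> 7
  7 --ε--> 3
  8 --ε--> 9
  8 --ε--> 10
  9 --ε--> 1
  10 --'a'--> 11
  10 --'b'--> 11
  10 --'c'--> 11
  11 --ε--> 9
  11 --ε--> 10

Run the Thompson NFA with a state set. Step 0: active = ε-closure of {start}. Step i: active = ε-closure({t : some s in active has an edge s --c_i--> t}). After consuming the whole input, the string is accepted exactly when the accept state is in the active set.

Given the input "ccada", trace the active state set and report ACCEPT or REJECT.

initial (ε-close {0}): {0,1,2,4,6,8,9,10}
'c' @ 1: {1,3,5,7,9,10,11}  ✓accept
'c' @ 2: {1,9,10,11}  ✓accept
'a' @ 3: {1,9,10,11}  ✓accept
'd' @ 4: {}  — dead — no transitions
rest 'a' ignored (set empty)
end set {} — state 1 not in

Answer: REJECT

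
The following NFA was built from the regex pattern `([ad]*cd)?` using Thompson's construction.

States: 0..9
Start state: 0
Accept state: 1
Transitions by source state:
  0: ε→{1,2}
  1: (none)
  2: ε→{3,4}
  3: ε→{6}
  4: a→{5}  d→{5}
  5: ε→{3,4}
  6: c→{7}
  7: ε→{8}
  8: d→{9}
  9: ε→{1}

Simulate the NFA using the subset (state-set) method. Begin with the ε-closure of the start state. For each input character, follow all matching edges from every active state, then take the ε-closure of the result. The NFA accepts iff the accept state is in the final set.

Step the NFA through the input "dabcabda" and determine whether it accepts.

Answer: REJECT

Derivation:
start: ε-closure({0}) = {0,1,2,3,4,6}
'd' @ 1: {3,4,5,6}
'a' @ 2: {3,4,5,6}
'b' @ 3: {}  — no active states
rest 'cabda' ignored (set empty)
final: {}; accept 1 not in set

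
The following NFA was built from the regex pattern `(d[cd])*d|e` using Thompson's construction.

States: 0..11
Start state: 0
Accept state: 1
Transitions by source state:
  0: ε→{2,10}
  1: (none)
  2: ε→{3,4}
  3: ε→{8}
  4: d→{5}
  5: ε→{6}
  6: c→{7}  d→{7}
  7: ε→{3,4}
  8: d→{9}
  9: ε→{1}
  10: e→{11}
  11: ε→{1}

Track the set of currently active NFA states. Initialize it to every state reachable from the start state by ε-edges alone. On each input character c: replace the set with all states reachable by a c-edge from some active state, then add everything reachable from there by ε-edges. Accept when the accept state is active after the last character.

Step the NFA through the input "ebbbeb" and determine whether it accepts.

Answer: REJECT

Steps:
initial (ε-close {0}): {0,2,3,4,8,10}
'e' @ 1: {1,11}  ✓accept
'b' @ 2: {}  — no active states
rest 'bbeb' ignored (set empty)
end set {} — state 1 not in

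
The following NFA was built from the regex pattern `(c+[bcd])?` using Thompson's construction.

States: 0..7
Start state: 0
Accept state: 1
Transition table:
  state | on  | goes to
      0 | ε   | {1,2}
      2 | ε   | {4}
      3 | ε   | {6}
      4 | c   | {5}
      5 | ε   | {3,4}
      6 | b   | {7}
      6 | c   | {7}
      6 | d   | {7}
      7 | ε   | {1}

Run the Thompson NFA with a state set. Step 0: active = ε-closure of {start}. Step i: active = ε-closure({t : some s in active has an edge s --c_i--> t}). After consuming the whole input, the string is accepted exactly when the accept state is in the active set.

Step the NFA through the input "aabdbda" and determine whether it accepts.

start: ε-closure({0}) = {0,1,2,4}
'a' @ 1: {}  — dead — no transitions
rest 'abdbda' ignored (set empty)
after full input: {}  (accept=1 not in)

Answer: REJECT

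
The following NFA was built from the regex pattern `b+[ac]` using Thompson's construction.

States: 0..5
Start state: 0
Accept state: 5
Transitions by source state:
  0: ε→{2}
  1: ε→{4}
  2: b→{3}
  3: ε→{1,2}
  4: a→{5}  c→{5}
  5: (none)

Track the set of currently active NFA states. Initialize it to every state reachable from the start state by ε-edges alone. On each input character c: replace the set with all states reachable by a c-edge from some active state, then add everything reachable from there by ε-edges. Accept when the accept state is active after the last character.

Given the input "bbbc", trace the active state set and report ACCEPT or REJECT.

Answer: ACCEPT

Trace:
initial (ε-close {0}): {0,2}
'b' @ 1: {1,2,3,4}
'b' @ 2: {1,2,3,4}
'b' @ 3: {1,2,3,4}
'c' @ 4: {5}  ✓accept
end set {5} — state 5 in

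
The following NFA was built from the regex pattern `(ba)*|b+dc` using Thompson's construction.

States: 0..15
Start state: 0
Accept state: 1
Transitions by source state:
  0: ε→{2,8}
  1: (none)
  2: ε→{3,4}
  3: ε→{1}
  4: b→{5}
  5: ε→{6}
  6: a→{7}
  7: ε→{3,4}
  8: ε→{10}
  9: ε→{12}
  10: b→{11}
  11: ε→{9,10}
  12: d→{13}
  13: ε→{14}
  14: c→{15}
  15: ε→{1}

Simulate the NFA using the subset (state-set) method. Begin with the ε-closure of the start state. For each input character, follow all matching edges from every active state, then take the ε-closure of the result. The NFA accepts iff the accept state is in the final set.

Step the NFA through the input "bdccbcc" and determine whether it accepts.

S₀ = ε-closure({0}) = {0,1,2,3,4,8,10}
'b' @ 1: {5,6,9,10,11,12}
'd' @ 2: {13,14}
'c' @ 3: {1,15}  (accept∈set)
'c' @ 4: {}  — state set empty
rest 'bcc' ignored (set empty)
end set {} — state 1 not in

Answer: REJECT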